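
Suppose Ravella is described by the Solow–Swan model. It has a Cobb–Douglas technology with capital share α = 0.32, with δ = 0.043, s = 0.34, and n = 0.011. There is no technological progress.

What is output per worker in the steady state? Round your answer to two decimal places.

y* ≈ 2.38

At the steady state, Δk = 0, so s·k^α = (n + δ)·k.
Dividing both sides by k: k^(1−α) = s / (n + δ).
k^0.68 = 0.34 / (0.011 + 0.043) = 0.34 / 0.054 = 6.2963
k* = 6.2963^(1/0.68) ≈ 14.9667
y* = (k*)^α = 14.9667^0.32 ≈ 2.3771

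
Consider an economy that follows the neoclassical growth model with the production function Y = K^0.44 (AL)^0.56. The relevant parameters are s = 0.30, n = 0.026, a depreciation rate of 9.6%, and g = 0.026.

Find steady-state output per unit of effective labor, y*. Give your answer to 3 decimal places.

At the steady state, Δk = 0, so s·k^α = (n + g + δ)·k.
Rearranging, k^(1−α) = s / (n + g + δ).
k^0.56 = 0.30 / (0.026 + 0.026 + 0.096) = 0.30 / 0.148 = 2.0270
k* = 2.0270^(1/0.56) ≈ 3.5315
y* = (k*)^α = 3.5315^0.44 ≈ 1.7422

y* = 1.742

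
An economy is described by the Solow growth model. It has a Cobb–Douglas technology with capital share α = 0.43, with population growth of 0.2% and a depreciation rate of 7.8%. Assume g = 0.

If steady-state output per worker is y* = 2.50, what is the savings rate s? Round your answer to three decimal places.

Steady state requires s·f(k) = (n + δ)·k, i.e. s·k^α = (n + δ)·k.
Since y* = [s/(n + δ)]^(α/(1−α)), we have s/(n + δ) = (y*)^((1−α)/α) = 2.50^1.3256 = 3.3691.
Therefore s = 3.3691 × (n + δ) = 3.3691 × 0.080 = 0.2695.

s ≈ 0.270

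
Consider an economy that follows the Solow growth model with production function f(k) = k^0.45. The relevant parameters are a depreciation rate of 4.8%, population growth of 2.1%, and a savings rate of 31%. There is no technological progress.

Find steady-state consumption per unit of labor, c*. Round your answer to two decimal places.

Steady state requires s·f(k) = (n + δ)·k, i.e. s·k^α = (n + δ)·k.
Rearranging, k^(1−α) = s / (n + δ).
k^0.55 = 0.31 / (0.021 + 0.048) = 0.31 / 0.069 = 4.4928
k* = 4.4928^(1/0.55) ≈ 15.3601
y* = (k*)^α = 15.3601^0.45 ≈ 3.4188
c* = (1 − s)·y* = (1 − 0.31) × 3.4188 ≈ 2.3590

c* = 2.36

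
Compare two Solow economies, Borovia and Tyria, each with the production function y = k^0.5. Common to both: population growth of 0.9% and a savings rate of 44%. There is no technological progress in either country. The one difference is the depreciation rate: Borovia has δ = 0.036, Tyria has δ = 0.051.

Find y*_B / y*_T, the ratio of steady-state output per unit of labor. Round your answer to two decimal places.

ratio ≈ 1.33

Steady-state y* = [s/(n + δ)]^(α/(1−α)), so the ratio is [ (s_B/(n + δ)_B) / (s_T/(n + δ)_T) ]^1.
s_B/(n + δ)_B = 0.44/0.045 = 9.7778; s_T/(n + δ)_T = 0.44/0.060 = 7.3333.
Ratio = (9.7778/7.3333)^1 = 1.3333^1 ≈ 1.3333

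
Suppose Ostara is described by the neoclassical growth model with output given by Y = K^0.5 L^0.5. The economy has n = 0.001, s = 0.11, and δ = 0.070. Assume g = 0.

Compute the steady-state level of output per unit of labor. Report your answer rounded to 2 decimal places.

At the steady state, Δk = 0, so s·k^α = (n + δ)·k.
Dividing both sides by k: k^(1−α) = s / (n + δ).
k^0.5 = 0.11 / (0.001 + 0.070) = 0.11 / 0.071 = 1.5493
k* = 1.5493^(1/0.5) ≈ 2.4003
y* = (k*)^α = 2.4003^0.5 ≈ 1.5493

y* ≈ 1.55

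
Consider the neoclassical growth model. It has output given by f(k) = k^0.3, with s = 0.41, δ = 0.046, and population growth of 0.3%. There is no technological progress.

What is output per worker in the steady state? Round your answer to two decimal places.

y* ≈ 2.49

At the steady state, Δk = 0, so s·k^α = (n + δ)·k.
Rearranging, k^(1−α) = s / (n + δ).
k^0.7 = 0.41 / (0.003 + 0.046) = 0.41 / 0.049 = 8.3673
k* = 8.3673^(1/0.7) ≈ 20.7960
y* = (k*)^α = 20.7960^0.3 ≈ 2.4854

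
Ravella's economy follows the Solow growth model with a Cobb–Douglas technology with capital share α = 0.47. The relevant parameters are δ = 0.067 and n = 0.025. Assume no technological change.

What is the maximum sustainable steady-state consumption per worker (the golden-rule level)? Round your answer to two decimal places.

At the golden rule, f'(k) = n + δ, so α·k^(α−1) = n + δ and k_gold = (α/(n + δ))^(1/(1−α)).
k_gold = (0.47/0.092)^(1/0.53) = 5.1087^1.8868 ≈ 21.6990
c_gold = f(k_gold) − (n + δ)·k_gold = 4.2474 − 0.092×21.6990 ≈ 2.2511

c_gold ≈ 2.25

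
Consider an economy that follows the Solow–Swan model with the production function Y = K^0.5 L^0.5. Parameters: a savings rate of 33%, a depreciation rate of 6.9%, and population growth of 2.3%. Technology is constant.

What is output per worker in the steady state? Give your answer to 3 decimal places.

In steady state, investment equals break-even investment: s·k^α = (n + δ)·k.
Rearranging, k^(1−α) = s / (n + δ).
k^0.5 = 0.33 / (0.023 + 0.069) = 0.33 / 0.092 = 3.5870
k* = 3.5870^(1/0.5) ≈ 12.8666
y* = (k*)^α = 12.8666^0.5 ≈ 3.5870

y* ≈ 3.587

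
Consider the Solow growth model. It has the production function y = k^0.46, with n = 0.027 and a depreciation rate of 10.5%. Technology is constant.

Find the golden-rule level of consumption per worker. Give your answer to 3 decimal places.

At the golden rule, f'(k) = n + δ, so α·k^(α−1) = n + δ and k_gold = (α/(n + δ))^(1/(1−α)).
k_gold = (0.46/0.132)^(1/0.54) = 3.4848^1.8519 ≈ 10.0939
c_gold = f(k_gold) − (n + δ)·k_gold = 2.8965 − 0.132×10.0939 ≈ 1.5641

c_gold ≈ 1.564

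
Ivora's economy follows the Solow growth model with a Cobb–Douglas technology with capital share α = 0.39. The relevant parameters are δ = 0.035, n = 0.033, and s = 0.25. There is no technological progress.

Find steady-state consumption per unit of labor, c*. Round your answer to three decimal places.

At the steady state, Δk = 0, so s·k^α = (n + δ)·k.
Dividing both sides by k: k^(1−α) = s / (n + δ).
k^0.61 = 0.25 / (0.033 + 0.035) = 0.25 / 0.068 = 3.6765
k* = 3.6765^(1/0.61) ≈ 8.4517
y* = (k*)^α = 8.4517^0.39 ≈ 2.2988
c* = (1 − s)·y* = (1 − 0.25) × 2.2988 ≈ 1.7241

c* = 1.724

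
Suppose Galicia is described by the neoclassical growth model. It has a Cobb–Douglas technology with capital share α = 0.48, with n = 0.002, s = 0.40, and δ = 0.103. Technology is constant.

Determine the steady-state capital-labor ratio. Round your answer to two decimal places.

k* ≈ 13.09

Steady state requires s·f(k) = (n + δ)·k, i.e. s·k^α = (n + δ)·k.
Dividing both sides by k: k^(1−α) = s / (n + δ).
k^0.52 = 0.40 / (0.002 + 0.103) = 0.40 / 0.105 = 3.8095
k* = 3.8095^(1/0.52) ≈ 13.0934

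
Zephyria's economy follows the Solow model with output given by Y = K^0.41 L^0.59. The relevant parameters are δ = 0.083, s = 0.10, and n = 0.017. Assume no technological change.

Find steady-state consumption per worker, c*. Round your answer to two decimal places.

In steady state, investment equals break-even investment: s·k^α = (n + δ)·k.
Rearranging, k^(1−α) = s / (n + δ).
k^0.59 = 0.10 / (0.017 + 0.083) = 0.10 / 0.100 = 1.0000
k* = 1.0000^(1/0.59) ≈ 1.0000
y* = (k*)^α = 1.0000^0.41 ≈ 1.0000
c* = (1 − s)·y* = (1 − 0.10) × 1.0000 ≈ 0.9000

c* = 0.90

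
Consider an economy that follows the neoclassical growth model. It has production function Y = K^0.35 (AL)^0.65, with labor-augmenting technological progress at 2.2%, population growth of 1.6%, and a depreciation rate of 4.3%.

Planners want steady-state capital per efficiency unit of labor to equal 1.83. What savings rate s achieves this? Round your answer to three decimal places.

s ≈ 0.120

In steady state, investment equals break-even investment: s·k^α = (n + g + δ)·k.
So s / (n + g + δ) = (k*)^(1−α) = 1.83^0.65 = 1.4811.
Therefore s = 1.4811 × (n + g + δ) = 1.4811 × 0.081 = 0.1200.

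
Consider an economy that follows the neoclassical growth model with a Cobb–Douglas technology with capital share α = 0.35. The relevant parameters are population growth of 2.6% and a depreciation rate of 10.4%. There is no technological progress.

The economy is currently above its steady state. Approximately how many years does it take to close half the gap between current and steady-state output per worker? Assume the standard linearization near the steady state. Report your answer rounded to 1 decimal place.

Near the steady state the convergence rate is λ = (1 − α)(n + δ).
λ = (1 − 0.35) × 0.130 = 0.65 × 0.130 = 0.0845
Half-life = ln 2 / λ = 0.6931 / 0.0845 ≈ 8.20 years

about 8.2 years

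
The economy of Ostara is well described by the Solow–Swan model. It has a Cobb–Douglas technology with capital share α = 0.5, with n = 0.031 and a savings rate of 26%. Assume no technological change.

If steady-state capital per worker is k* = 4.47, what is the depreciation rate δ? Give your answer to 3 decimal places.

In steady state, investment equals break-even investment: s·k^α = (n + δ)·k.
So s / (n + δ) = (k*)^(1−α) = 4.47^0.5 = 2.1142.
Therefore n + δ = s / 2.1142 = 0.26 / 2.1142 = 0.1230, so δ = 0.1230 − 0.031 = 0.0920.

δ ≈ 0.092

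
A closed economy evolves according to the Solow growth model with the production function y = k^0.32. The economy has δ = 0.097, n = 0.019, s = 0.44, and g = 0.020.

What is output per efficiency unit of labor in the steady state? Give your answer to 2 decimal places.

y* ≈ 1.74

At the steady state, Δk = 0, so s·k^α = (n + g + δ)·k.
Rearranging, k^(1−α) = s / (n + g + δ).
k^0.68 = 0.44 / (0.019 + 0.020 + 0.097) = 0.44 / 0.136 = 3.2353
k* = 3.2353^(1/0.68) ≈ 5.6218
y* = (k*)^α = 5.6218^0.32 ≈ 1.7376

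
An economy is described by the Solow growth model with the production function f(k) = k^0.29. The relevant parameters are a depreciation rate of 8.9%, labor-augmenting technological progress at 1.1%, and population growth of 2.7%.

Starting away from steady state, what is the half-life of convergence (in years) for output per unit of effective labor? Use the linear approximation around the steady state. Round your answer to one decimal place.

half-life ≈ 7.7 years

Near the steady state the convergence rate is λ = (1 − α)(n + g + δ).
λ = (1 − 0.29) × 0.127 = 0.71 × 0.127 = 0.09017
Half-life = ln 2 / λ = 0.6931 / 0.09017 ≈ 7.69 years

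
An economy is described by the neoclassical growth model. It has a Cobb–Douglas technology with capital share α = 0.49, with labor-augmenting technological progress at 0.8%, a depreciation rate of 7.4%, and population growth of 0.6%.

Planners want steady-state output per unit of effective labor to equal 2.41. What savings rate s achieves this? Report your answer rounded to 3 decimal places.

s ≈ 0.220

Steady state requires s·f(k) = (n + g + δ)·k, i.e. s·k^α = (n + g + δ)·k.
Since y* = [s/(n + g + δ)]^(α/(1−α)), we have s/(n + g + δ) = (y*)^((1−α)/α) = 2.41^1.0408 = 2.4981.
Therefore s = 2.4981 × (n + g + δ) = 2.4981 × 0.088 = 0.2198.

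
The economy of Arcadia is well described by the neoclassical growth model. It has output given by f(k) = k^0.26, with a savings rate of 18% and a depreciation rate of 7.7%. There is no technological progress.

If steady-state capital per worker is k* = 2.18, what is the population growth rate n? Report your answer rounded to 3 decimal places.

n ≈ 0.024

In steady state, investment equals break-even investment: s·k^α = (n + δ)·k.
So s / (n + δ) = (k*)^(1−α) = 2.18^0.74 = 1.7802.
Therefore n + δ = s / 1.7802 = 0.18 / 1.7802 = 0.1011, so n = 0.1011 − 0.077 = 0.0241.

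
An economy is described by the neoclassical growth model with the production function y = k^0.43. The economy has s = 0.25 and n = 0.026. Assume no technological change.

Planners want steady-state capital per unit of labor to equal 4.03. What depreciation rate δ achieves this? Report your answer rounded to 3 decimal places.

At the steady state, Δk = 0, so s·k^α = (n + δ)·k.
So s / (n + δ) = (k*)^(1−α) = 4.03^0.57 = 2.2132.
Therefore n + δ = s / 2.2132 = 0.25 / 2.2132 = 0.1130, so δ = 0.1130 − 0.026 = 0.0870.

δ ≈ 0.087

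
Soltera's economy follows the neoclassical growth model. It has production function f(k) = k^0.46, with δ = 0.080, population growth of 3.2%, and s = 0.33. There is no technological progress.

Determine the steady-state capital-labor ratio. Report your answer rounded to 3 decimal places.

At the steady state, Δk = 0, so s·k^α = (n + δ)·k.
Rearranging, k^(1−α) = s / (n + δ).
k^0.54 = 0.33 / (0.032 + 0.080) = 0.33 / 0.112 = 2.9464
k* = 2.9464^(1/0.54) ≈ 7.3971

k* ≈ 7.397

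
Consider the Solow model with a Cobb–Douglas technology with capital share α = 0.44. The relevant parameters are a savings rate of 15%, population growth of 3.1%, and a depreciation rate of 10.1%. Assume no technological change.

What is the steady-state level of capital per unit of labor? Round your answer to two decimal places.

In steady state, investment equals break-even investment: s·k^α = (n + δ)·k.
Rearranging, k^(1−α) = s / (n + δ).
k^0.56 = 0.15 / (0.031 + 0.101) = 0.15 / 0.132 = 1.1364
k* = 1.1364^(1/0.56) ≈ 1.2565

k* = 1.26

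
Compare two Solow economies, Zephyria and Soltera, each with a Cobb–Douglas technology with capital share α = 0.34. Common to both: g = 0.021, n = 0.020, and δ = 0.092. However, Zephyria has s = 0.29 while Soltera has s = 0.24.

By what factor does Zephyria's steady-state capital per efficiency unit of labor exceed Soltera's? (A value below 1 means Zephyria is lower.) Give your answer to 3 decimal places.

Steady-state k* = [s/(n + g + δ)]^(1/(1−α)), so the ratio is [ (s_Z/(n + g + δ)_Z) / (s_S/(n + g + δ)_S) ]^1.5152.
s_Z/(n + g + δ)_Z = 0.29/0.133 = 2.1805; s_S/(n + g + δ)_S = 0.24/0.133 = 1.8045.
Ratio = (2.1805/1.8045)^1.5152 = 1.2084^1.5152 ≈ 1.3322

k*_Z / k*_S ≈ 1.332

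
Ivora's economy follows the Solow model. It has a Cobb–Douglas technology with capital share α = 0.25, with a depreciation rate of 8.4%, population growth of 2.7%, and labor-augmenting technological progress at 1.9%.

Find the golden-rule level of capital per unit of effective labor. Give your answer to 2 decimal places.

k_gold ≈ 2.39

The golden rule sets f'(k) = n + g + δ, i.e. α·k^(α−1) = n + g + δ.
So k^(1−α) = α / (n + g + δ) = 0.25 / 0.130 = 1.9231.
k_gold = 1.9231^(1/0.75) ≈ 2.3915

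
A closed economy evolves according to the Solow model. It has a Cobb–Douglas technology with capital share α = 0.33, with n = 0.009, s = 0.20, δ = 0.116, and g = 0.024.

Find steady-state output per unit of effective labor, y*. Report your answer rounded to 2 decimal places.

y* ≈ 1.16

In steady state, investment equals break-even investment: s·k^α = (n + g + δ)·k.
Dividing both sides by k: k^(1−α) = s / (n + g + δ).
k^0.67 = 0.20 / (0.009 + 0.024 + 0.116) = 0.20 / 0.149 = 1.3423
k* = 1.3423^(1/0.67) ≈ 1.5517
y* = (k*)^α = 1.5517^0.33 ≈ 1.1560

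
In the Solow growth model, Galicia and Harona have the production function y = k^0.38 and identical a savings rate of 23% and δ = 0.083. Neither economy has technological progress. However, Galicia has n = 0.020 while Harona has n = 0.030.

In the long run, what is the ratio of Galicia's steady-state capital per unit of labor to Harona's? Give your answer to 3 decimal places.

Steady-state k* = [s/(n + δ)]^(1/(1−α)), so the ratio is [ (s_G/(n + δ)_G) / (s_H/(n + δ)_H) ]^1.6129.
s_G/(n + δ)_G = 0.23/0.103 = 2.2330; s_H/(n + δ)_H = 0.23/0.113 = 2.0354.
Ratio = (2.2330/2.0354)^1.6129 = 1.0971^1.6129 ≈ 1.1612

ratio ≈ 1.161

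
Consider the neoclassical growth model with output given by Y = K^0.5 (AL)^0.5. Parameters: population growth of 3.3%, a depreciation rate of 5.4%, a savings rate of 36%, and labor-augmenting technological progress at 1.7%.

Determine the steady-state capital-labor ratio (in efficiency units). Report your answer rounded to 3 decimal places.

k* ≈ 11.982

In steady state, investment equals break-even investment: s·k^α = (n + g + δ)·k.
Dividing both sides by k: k^(1−α) = s / (n + g + δ).
k^0.5 = 0.36 / (0.033 + 0.017 + 0.054) = 0.36 / 0.104 = 3.4615
k* = 3.4615^(1/0.5) ≈ 11.9820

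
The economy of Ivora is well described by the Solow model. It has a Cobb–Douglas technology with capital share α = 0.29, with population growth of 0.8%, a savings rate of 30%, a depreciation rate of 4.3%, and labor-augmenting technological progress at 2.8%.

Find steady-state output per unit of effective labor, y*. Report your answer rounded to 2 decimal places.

y* ≈ 1.72

Steady state requires s·f(k) = (n + g + δ)·k, i.e. s·k^α = (n + g + δ)·k.
Dividing both sides by k: k^(1−α) = s / (n + g + δ).
k^0.71 = 0.30 / (0.008 + 0.028 + 0.043) = 0.30 / 0.079 = 3.7975
k* = 3.7975^(1/0.71) ≈ 6.5493
y* = (k*)^α = 6.5493^0.29 ≈ 1.7246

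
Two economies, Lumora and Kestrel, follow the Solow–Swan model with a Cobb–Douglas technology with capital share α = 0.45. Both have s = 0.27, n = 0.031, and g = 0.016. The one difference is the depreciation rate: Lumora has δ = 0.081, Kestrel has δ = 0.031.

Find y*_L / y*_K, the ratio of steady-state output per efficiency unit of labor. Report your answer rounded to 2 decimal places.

y*_L / y*_K ≈ 0.67

Steady-state y* = [s/(n + g + δ)]^(α/(1−α)), so the ratio is [ (s_L/(n + g + δ)_L) / (s_K/(n + g + δ)_K) ]^0.8182.
s_L/(n + g + δ)_L = 0.27/0.128 = 2.1094; s_K/(n + g + δ)_K = 0.27/0.078 = 3.4615.
Ratio = (2.1094/3.4615)^0.8182 = 0.6094^0.8182 ≈ 0.6668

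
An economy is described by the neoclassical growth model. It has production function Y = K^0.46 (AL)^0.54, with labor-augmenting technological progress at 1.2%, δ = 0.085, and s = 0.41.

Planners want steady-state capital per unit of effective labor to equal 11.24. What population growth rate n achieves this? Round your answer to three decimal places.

n ≈ 0.014

In steady state, investment equals break-even investment: s·k^α = (n + g + δ)·k.
So s / (n + g + δ) = (k*)^(1−α) = 11.24^0.54 = 3.6933.
Therefore n + g + δ = s / 3.6933 = 0.41 / 3.6933 = 0.1110, so n = 0.1110 − 0.097 = 0.0140.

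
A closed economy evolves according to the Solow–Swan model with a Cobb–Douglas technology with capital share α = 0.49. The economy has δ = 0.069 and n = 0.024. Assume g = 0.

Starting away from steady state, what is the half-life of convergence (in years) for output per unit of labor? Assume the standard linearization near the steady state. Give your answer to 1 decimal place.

Near the steady state the convergence rate is λ = (1 − α)(n + δ).
λ = (1 − 0.49) × 0.093 = 0.51 × 0.093 = 0.04743
Half-life = ln 2 / λ = 0.6931 / 0.04743 ≈ 14.61 years

about 14.6 years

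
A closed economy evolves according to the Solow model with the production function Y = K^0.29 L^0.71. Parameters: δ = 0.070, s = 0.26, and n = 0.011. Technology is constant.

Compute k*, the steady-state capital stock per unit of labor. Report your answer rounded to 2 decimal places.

In steady state, investment equals break-even investment: s·k^α = (n + δ)·k.
Dividing both sides by k: k^(1−α) = s / (n + δ).
k^0.71 = 0.26 / (0.011 + 0.070) = 0.26 / 0.081 = 3.2099
k* = 3.2099^(1/0.71) ≈ 5.1685

k* ≈ 5.17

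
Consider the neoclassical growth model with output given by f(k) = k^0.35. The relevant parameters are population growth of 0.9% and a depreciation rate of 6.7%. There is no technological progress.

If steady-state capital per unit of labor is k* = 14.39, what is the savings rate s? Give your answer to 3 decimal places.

s ≈ 0.430

Steady state requires s·f(k) = (n + δ)·k, i.e. s·k^α = (n + δ)·k.
So s / (n + δ) = (k*)^(1−α) = 14.39^0.65 = 5.6590.
Therefore s = 5.6590 × (n + δ) = 5.6590 × 0.076 = 0.4301.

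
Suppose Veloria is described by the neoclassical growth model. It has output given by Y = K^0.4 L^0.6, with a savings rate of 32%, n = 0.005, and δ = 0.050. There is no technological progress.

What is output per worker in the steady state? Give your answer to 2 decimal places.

y* = 3.23

At the steady state, Δk = 0, so s·k^α = (n + δ)·k.
Rearranging, k^(1−α) = s / (n + δ).
k^0.6 = 0.32 / (0.005 + 0.050) = 0.32 / 0.055 = 5.8182
k* = 5.8182^(1/0.6) ≈ 18.8212
y* = (k*)^α = 18.8212^0.4 ≈ 3.2349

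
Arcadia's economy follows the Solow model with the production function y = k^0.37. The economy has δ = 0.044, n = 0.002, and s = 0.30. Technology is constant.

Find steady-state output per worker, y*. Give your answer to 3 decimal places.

y* ≈ 3.008

Steady state requires s·f(k) = (n + δ)·k, i.e. s·k^α = (n + δ)·k.
Dividing both sides by k: k^(1−α) = s / (n + δ).
k^0.63 = 0.30 / (0.002 + 0.044) = 0.30 / 0.046 = 6.5217
k* = 6.5217^(1/0.63) ≈ 19.6172
y* = (k*)^α = 19.6172^0.37 ≈ 3.0080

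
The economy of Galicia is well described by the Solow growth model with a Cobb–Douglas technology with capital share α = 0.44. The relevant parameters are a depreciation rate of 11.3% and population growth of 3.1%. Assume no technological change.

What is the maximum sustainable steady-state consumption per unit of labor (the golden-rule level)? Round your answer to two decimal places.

At the golden rule, f'(k) = n + δ, so α·k^(α−1) = n + δ and k_gold = (α/(n + δ))^(1/(1−α)).
k_gold = (0.44/0.144)^(1/0.56) = 3.0556^1.7857 ≈ 7.3491
c_gold = f(k_gold) − (n + δ)·k_gold = 2.4052 − 0.144×7.3491 ≈ 1.3469

c_gold ≈ 1.35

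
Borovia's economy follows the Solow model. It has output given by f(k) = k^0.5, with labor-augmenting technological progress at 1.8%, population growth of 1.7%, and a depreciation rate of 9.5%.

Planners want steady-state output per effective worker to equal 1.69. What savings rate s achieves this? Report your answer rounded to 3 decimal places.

s ≈ 0.220

At the steady state, Δk = 0, so s·k^α = (n + g + δ)·k.
Since y* = [s/(n + g + δ)]^(α/(1−α)), we have s/(n + g + δ) = (y*)^((1−α)/α) = 1.69^1 = 1.6900.
Therefore s = 1.6900 × (n + g + δ) = 1.6900 × 0.130 = 0.2197.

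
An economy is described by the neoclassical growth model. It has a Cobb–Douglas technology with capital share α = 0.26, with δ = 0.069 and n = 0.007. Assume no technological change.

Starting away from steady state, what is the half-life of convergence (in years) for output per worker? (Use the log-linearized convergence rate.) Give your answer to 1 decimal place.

Near the steady state the convergence rate is λ = (1 − α)(n + δ).
λ = (1 − 0.26) × 0.076 = 0.74 × 0.076 = 0.05624
Half-life = ln 2 / λ = 0.6931 / 0.05624 ≈ 12.32 years

about 12.3 years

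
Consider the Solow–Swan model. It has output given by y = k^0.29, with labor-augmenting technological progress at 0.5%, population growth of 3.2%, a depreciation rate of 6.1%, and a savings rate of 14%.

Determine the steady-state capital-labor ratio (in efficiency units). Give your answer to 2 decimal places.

k* = 1.65

In steady state, investment equals break-even investment: s·k^α = (n + g + δ)·k.
Dividing both sides by k: k^(1−α) = s / (n + g + δ).
k^0.71 = 0.14 / (0.032 + 0.005 + 0.061) = 0.14 / 0.098 = 1.4286
k* = 1.4286^(1/0.71) ≈ 1.6527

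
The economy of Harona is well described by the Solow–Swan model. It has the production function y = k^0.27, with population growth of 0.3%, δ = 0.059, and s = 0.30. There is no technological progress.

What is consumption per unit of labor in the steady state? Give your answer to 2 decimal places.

Steady state requires s·f(k) = (n + δ)·k, i.e. s·k^α = (n + δ)·k.
Dividing both sides by k: k^(1−α) = s / (n + δ).
k^0.73 = 0.30 / (0.003 + 0.059) = 0.30 / 0.062 = 4.8387
k* = 4.8387^(1/0.73) ≈ 8.6693
y* = (k*)^α = 8.6693^0.27 ≈ 1.7917
c* = (1 − s)·y* = (1 − 0.30) × 1.7917 ≈ 1.2542

c* = 1.25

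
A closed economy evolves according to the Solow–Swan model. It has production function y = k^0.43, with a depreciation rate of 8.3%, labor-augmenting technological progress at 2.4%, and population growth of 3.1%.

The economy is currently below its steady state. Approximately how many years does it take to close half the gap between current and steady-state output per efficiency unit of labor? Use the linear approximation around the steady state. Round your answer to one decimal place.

t_½ ≈ 8.8 years

Near the steady state the convergence rate is λ = (1 − α)(n + g + δ).
λ = (1 − 0.43) × 0.138 = 0.57 × 0.138 = 0.07866
Half-life = ln 2 / λ = 0.6931 / 0.07866 ≈ 8.81 years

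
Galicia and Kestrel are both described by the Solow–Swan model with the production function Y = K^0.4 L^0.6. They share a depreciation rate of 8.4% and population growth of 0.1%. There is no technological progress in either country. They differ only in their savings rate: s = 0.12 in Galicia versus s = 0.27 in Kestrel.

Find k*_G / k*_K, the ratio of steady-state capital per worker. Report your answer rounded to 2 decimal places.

Steady-state k* = [s/(n + δ)]^(1/(1−α)), so the ratio is [ (s_G/(n + δ)_G) / (s_K/(n + δ)_K) ]^1.6667.
s_G/(n + δ)_G = 0.12/0.085 = 1.4118; s_K/(n + δ)_K = 0.27/0.085 = 3.1765.
Ratio = (1.4118/3.1765)^1.6667 = 0.4445^1.6667 ≈ 0.2589

k*_G / k*_K ≈ 0.26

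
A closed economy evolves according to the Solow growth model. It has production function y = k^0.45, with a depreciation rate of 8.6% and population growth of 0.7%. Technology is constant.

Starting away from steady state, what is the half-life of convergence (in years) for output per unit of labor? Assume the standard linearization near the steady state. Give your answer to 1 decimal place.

about 13.6 years

Near the steady state the convergence rate is λ = (1 − α)(n + δ).
λ = (1 − 0.45) × 0.093 = 0.55 × 0.093 = 0.05115
Half-life = ln 2 / λ = 0.6931 / 0.05115 ≈ 13.55 years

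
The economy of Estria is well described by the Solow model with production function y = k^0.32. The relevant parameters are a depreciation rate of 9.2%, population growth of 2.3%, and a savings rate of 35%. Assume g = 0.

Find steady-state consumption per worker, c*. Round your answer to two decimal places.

c* ≈ 1.10

Steady state requires s·f(k) = (n + δ)·k, i.e. s·k^α = (n + δ)·k.
Rearranging, k^(1−α) = s / (n + δ).
k^0.68 = 0.35 / (0.023 + 0.092) = 0.35 / 0.115 = 3.0435
k* = 3.0435^(1/0.68) ≈ 5.1386
y* = (k*)^α = 5.1386^0.32 ≈ 1.6884
c* = (1 − s)·y* = (1 − 0.35) × 1.6884 ≈ 1.0975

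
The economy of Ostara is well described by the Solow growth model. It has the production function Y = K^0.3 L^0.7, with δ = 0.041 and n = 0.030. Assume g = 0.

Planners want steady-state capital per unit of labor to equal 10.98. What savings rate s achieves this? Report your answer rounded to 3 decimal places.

At the steady state, Δk = 0, so s·k^α = (n + δ)·k.
So s / (n + δ) = (k*)^(1−α) = 10.98^0.7 = 5.3508.
Therefore s = 5.3508 × (n + δ) = 5.3508 × 0.071 = 0.3799.

s ≈ 0.380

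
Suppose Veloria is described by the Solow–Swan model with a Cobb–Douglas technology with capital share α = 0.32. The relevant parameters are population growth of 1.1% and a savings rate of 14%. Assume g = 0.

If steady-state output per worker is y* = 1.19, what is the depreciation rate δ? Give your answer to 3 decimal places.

Steady state requires s·f(k) = (n + δ)·k, i.e. s·k^α = (n + δ)·k.
Since y* = [s/(n + δ)]^(α/(1−α)), we have s/(n + δ) = (y*)^((1−α)/α) = 1.19^2.125 = 1.4472.
Therefore n + δ = s / 1.4472 = 0.14 / 1.4472 = 0.0967, so δ = 0.0967 − 0.011 = 0.0857.

δ ≈ 0.086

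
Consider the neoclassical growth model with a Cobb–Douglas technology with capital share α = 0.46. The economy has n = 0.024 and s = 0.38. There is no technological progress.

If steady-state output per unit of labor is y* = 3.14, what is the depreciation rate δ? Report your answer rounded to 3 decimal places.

δ ≈ 0.075

Steady state requires s·f(k) = (n + δ)·k, i.e. s·k^α = (n + δ)·k.
Since y* = [s/(n + δ)]^(α/(1−α)), we have s/(n + δ) = (y*)^((1−α)/α) = 3.14^1.1739 = 3.8313.
Therefore n + δ = s / 3.8313 = 0.38 / 3.8313 = 0.0992, so δ = 0.0992 − 0.024 = 0.0752.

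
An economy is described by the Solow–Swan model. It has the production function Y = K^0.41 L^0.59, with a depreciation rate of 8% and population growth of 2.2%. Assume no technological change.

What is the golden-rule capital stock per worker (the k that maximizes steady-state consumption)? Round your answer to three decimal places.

The golden rule sets f'(k) = n + δ, i.e. α·k^(α−1) = n + δ.
So k^(1−α) = α / (n + δ) = 0.41 / 0.102 = 4.0196.
k_gold = 4.0196^(1/0.59) ≈ 10.5691

k_gold ≈ 10.569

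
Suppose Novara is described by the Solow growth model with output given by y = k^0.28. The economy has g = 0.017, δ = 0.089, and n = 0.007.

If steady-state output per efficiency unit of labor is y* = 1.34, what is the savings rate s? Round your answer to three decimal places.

s ≈ 0.240

Steady state requires s·f(k) = (n + g + δ)·k, i.e. s·k^α = (n + g + δ)·k.
Since y* = [s/(n + g + δ)]^(α/(1−α)), we have s/(n + g + δ) = (y*)^((1−α)/α) = 1.34^2.5714 = 2.1224.
Therefore s = 2.1224 × (n + g + δ) = 2.1224 × 0.113 = 0.2398.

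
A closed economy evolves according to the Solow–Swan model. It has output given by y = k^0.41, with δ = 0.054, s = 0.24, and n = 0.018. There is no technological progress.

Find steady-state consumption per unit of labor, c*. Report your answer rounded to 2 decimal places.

c* = 1.75

In steady state, investment equals break-even investment: s·k^α = (n + δ)·k.
Rearranging, k^(1−α) = s / (n + δ).
k^0.59 = 0.24 / (0.018 + 0.054) = 0.24 / 0.072 = 3.3333
k* = 3.3333^(1/0.59) ≈ 7.6953
y* = (k*)^α = 7.6953^0.41 ≈ 2.3086
c* = (1 − s)·y* = (1 − 0.24) × 2.3086 ≈ 1.7545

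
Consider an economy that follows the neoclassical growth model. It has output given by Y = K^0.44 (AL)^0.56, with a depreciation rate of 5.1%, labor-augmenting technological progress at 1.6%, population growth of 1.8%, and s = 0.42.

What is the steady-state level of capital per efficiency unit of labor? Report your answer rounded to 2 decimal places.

At the steady state, Δk = 0, so s·k^α = (n + g + δ)·k.
Dividing both sides by k: k^(1−α) = s / (n + g + δ).
k^0.56 = 0.42 / (0.018 + 0.016 + 0.051) = 0.42 / 0.085 = 4.9412
k* = 4.9412^(1/0.56) ≈ 17.3375

k* ≈ 17.34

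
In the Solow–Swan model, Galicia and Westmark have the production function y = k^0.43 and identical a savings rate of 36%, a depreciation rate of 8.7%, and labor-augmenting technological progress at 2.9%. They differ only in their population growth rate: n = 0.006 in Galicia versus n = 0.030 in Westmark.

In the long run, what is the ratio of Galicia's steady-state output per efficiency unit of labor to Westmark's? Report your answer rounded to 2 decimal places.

Steady-state y* = [s/(n + g + δ)]^(α/(1−α)), so the ratio is [ (s_G/(n + g + δ)_G) / (s_W/(n + g + δ)_W) ]^0.7544.
s_G/(n + g + δ)_G = 0.36/0.122 = 2.9508; s_W/(n + g + δ)_W = 0.36/0.146 = 2.4658.
Ratio = (2.9508/2.4658)^0.7544 = 1.1967^0.7544 ≈ 1.1451

y*_G / y*_W ≈ 1.15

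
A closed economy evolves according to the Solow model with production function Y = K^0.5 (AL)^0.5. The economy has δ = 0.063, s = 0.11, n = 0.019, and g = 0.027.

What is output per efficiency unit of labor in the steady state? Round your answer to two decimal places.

y* ≈ 1.01

Steady state requires s·f(k) = (n + g + δ)·k, i.e. s·k^α = (n + g + δ)·k.
Rearranging, k^(1−α) = s / (n + g + δ).
k^0.5 = 0.11 / (0.019 + 0.027 + 0.063) = 0.11 / 0.109 = 1.0092
k* = 1.0092^(1/0.5) ≈ 1.0185
y* = (k*)^α = 1.0185^0.5 ≈ 1.0092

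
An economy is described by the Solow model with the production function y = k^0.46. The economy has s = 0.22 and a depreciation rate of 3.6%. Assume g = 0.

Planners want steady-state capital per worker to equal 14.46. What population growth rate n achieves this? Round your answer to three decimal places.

n ≈ 0.016

At the steady state, Δk = 0, so s·k^α = (n + δ)·k.
So s / (n + δ) = (k*)^(1−α) = 14.46^0.54 = 4.2315.
Therefore n + δ = s / 4.2315 = 0.22 / 4.2315 = 0.0520, so n = 0.0520 − 0.036 = 0.0160.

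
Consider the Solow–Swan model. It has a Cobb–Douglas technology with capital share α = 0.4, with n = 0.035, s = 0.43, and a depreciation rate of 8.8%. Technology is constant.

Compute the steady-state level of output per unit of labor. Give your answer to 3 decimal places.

y* = 2.303

In steady state, investment equals break-even investment: s·k^α = (n + δ)·k.
Rearranging, k^(1−α) = s / (n + δ).
k^0.6 = 0.43 / (0.035 + 0.088) = 0.43 / 0.123 = 3.4959
k* = 3.4959^(1/0.6) ≈ 8.0525
y* = (k*)^α = 8.0525^0.4 ≈ 2.3034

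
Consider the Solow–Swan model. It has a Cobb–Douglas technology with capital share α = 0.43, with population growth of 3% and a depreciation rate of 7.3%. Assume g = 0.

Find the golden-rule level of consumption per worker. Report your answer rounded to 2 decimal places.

c_gold ≈ 1.68

At the golden rule, f'(k) = n + δ, so α·k^(α−1) = n + δ and k_gold = (α/(n + δ))^(1/(1−α)).
k_gold = (0.43/0.103)^(1/0.57) = 4.1748^1.7544 ≈ 12.2700
c_gold = f(k_gold) − (n + δ)·k_gold = 2.9390 − 0.103×12.2700 ≈ 1.6752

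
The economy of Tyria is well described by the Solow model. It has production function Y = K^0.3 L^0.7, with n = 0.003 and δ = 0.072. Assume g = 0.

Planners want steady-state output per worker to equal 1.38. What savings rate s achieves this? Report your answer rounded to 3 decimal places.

At the steady state, Δk = 0, so s·k^α = (n + δ)·k.
Since y* = [s/(n + δ)]^(α/(1−α)), we have s/(n + δ) = (y*)^((1−α)/α) = 1.38^2.3333 = 2.1202.
Therefore s = 2.1202 × (n + δ) = 2.1202 × 0.075 = 0.1590.

s ≈ 0.159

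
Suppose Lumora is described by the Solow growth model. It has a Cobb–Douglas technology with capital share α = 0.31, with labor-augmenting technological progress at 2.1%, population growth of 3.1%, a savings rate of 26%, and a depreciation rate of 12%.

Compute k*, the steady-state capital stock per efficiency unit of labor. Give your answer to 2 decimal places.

k* ≈ 1.82

At the steady state, Δk = 0, so s·k^α = (n + g + δ)·k.
Dividing both sides by k: k^(1−α) = s / (n + g + δ).
k^0.69 = 0.26 / (0.031 + 0.021 + 0.120) = 0.26 / 0.172 = 1.5116
k* = 1.5116^(1/0.69) ≈ 1.8199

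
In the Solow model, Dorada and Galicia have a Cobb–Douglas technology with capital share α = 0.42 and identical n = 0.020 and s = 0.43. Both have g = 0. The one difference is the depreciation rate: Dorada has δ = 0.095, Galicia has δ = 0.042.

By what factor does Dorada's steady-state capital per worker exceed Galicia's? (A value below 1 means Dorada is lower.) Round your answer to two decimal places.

Steady-state k* = [s/(n + δ)]^(1/(1−α)), so the ratio is [ (s_D/(n + δ)_D) / (s_G/(n + δ)_G) ]^1.7241.
s_D/(n + δ)_D = 0.43/0.115 = 3.7391; s_G/(n + δ)_G = 0.43/0.062 = 6.9355.
Ratio = (3.7391/6.9355)^1.7241 = 0.5391^1.7241 ≈ 0.3446

k*_D / k*_G ≈ 0.34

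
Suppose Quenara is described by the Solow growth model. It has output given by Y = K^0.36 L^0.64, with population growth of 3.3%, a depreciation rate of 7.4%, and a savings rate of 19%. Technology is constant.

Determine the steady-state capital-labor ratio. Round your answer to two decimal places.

k* = 2.45

In steady state, investment equals break-even investment: s·k^α = (n + δ)·k.
Rearranging, k^(1−α) = s / (n + δ).
k^0.64 = 0.19 / (0.033 + 0.074) = 0.19 / 0.107 = 1.7757
k* = 1.7757^(1/0.64) ≈ 2.4527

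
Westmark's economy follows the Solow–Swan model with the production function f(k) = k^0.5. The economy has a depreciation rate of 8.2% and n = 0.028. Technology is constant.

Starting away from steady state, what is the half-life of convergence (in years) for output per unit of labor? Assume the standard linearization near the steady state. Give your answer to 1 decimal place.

Near the steady state the convergence rate is λ = (1 − α)(n + δ).
λ = (1 − 0.5) × 0.110 = 0.5 × 0.110 = 0.0550
Half-life = ln 2 / λ = 0.6931 / 0.0550 ≈ 12.60 years

t_½ ≈ 12.6 years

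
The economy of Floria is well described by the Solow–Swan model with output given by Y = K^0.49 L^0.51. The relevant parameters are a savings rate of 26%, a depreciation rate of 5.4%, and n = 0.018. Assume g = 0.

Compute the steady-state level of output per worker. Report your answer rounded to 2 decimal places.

y* = 3.43

At the steady state, Δk = 0, so s·k^α = (n + δ)·k.
Rearranging, k^(1−α) = s / (n + δ).
k^0.51 = 0.26 / (0.018 + 0.054) = 0.26 / 0.072 = 3.6111
k* = 3.6111^(1/0.51) ≈ 12.3997
y* = (k*)^α = 12.3997^0.49 ≈ 3.4338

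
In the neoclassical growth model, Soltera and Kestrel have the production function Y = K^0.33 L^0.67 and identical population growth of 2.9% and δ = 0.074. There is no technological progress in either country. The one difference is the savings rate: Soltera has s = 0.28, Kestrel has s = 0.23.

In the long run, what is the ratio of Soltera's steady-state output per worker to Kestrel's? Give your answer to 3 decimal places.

ratio ≈ 1.102

Steady-state y* = [s/(n + δ)]^(α/(1−α)), so the ratio is [ (s_S/(n + δ)_S) / (s_K/(n + δ)_K) ]^0.4925.
s_S/(n + δ)_S = 0.28/0.103 = 2.7184; s_K/(n + δ)_K = 0.23/0.103 = 2.2330.
Ratio = (2.7184/2.2330)^0.4925 = 1.2174^0.4925 ≈ 1.1017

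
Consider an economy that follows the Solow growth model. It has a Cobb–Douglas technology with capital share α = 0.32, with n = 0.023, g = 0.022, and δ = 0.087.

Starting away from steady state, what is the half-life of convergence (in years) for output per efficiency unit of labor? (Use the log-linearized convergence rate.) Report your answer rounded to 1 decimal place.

about 7.7 years

Near the steady state the convergence rate is λ = (1 − α)(n + g + δ).
λ = (1 − 0.32) × 0.132 = 0.68 × 0.132 = 0.08976
Half-life = ln 2 / λ = 0.6931 / 0.08976 ≈ 7.72 years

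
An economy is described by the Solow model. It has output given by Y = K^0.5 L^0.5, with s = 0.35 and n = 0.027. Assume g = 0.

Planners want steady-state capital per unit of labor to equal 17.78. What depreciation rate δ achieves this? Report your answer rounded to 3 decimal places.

In steady state, investment equals break-even investment: s·k^α = (n + δ)·k.
So s / (n + δ) = (k*)^(1−α) = 17.78^0.5 = 4.2166.
Therefore n + δ = s / 4.2166 = 0.35 / 4.2166 = 0.0830, so δ = 0.0830 − 0.027 = 0.0560.

δ ≈ 0.056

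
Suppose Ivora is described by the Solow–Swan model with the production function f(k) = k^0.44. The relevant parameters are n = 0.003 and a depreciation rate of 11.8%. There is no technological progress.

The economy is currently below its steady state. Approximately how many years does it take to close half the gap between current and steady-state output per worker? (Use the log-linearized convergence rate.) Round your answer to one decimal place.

about 10.2 years

Near the steady state the convergence rate is λ = (1 − α)(n + δ).
λ = (1 − 0.44) × 0.121 = 0.56 × 0.121 = 0.06776
Half-life = ln 2 / λ = 0.6931 / 0.06776 ≈ 10.23 years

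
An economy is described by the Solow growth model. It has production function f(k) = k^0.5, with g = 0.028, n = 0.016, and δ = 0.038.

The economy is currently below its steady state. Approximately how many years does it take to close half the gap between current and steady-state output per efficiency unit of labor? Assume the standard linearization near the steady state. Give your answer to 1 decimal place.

t_½ ≈ 16.9 years

Near the steady state the convergence rate is λ = (1 − α)(n + g + δ).
λ = (1 − 0.5) × 0.082 = 0.5 × 0.082 = 0.0410
Half-life = ln 2 / λ = 0.6931 / 0.0410 ≈ 16.90 years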